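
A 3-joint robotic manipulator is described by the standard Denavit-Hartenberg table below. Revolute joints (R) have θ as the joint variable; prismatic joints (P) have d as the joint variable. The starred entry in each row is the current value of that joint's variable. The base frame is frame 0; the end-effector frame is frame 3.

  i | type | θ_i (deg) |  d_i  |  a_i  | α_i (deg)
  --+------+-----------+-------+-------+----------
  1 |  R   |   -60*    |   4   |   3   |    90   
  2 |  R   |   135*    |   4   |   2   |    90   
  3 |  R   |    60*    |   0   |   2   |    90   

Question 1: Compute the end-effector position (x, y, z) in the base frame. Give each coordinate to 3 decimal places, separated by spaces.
-4.525 -3.627 6.121

after link 1: o_1 = (1.5000, -2.5981, 4.0000)
after link 2: o_2 = (-2.6712, -3.3733, 5.4142)
after link 3: o_3 = (-4.5248, -3.6270, 6.1213)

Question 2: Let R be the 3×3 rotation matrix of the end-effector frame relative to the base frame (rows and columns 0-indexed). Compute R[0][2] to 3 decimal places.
0.127

End-effector z-axis (col 2 of R) = (0.1268,0.7803,0.6124)
R[0][2] = 0.1268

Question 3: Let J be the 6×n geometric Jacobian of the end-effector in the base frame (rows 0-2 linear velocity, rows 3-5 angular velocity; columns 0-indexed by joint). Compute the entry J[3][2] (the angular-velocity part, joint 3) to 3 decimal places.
0.354

axis z_2 = (0.3536,-0.6124,0.7071); lever o_n−o_2 = (-1.8536,-0.2537,0.7071)
cross product → J_v[:, 2] = (-0.2537,-1.5607,-1.2247)
J_ω[:, 2] = z_2
entry J[3][2] = 0.3536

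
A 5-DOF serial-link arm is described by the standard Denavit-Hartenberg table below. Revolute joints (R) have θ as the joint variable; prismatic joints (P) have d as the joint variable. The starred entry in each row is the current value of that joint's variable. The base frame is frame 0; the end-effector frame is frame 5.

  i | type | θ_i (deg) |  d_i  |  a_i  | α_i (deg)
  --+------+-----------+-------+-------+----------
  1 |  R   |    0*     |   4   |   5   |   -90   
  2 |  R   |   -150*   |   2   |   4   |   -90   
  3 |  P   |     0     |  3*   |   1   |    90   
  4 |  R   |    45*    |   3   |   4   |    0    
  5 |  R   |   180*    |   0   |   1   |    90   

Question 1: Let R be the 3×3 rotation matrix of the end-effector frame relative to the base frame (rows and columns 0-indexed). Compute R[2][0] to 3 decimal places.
-0.966

End-effector x-axis (col 0 of R) = (0.2588,0.0000,-0.9659)
R[2][0] = -0.9659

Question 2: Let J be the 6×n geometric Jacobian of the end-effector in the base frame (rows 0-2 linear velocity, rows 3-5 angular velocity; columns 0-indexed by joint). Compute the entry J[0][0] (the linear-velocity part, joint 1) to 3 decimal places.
-5.000

axis z_0 = ẑ; lever o_n−o_0 = (1.3934,5.0000,11.9959)
cross product → J_v[:, 0] = (-5.0000,1.3934,0.0000)
J_ω[:, 0] = z_0
entry J[0][0] = -5.0000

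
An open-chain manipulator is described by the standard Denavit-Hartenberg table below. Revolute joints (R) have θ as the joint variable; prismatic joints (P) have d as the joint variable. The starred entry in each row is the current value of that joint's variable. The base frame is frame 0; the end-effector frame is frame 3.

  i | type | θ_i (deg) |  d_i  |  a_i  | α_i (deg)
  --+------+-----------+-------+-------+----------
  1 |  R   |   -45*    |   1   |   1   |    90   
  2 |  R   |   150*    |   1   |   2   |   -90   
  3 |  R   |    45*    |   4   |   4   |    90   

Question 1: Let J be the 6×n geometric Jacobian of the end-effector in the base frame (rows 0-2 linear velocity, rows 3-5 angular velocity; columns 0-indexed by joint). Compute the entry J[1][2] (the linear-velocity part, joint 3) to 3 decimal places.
0.268

axis z_2 = (-0.3536,0.3536,-0.8660); lever o_n−o_2 = (-1.1463,5.1463,-2.0499)
cross product → J_v[:, 2] = (3.7321,0.2679,-1.4142)
J_ω[:, 2] = z_2
entry J[1][2] = 0.2679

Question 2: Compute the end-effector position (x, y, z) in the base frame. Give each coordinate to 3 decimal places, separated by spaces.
after link 1: o_1 = (0.7071, -0.7071, 1.0000)
after link 2: o_2 = (-1.2247, -0.1895, 2.0000)
after link 3: o_3 = (-2.3710, 4.9568, -0.0499)

-2.371 4.957 -0.050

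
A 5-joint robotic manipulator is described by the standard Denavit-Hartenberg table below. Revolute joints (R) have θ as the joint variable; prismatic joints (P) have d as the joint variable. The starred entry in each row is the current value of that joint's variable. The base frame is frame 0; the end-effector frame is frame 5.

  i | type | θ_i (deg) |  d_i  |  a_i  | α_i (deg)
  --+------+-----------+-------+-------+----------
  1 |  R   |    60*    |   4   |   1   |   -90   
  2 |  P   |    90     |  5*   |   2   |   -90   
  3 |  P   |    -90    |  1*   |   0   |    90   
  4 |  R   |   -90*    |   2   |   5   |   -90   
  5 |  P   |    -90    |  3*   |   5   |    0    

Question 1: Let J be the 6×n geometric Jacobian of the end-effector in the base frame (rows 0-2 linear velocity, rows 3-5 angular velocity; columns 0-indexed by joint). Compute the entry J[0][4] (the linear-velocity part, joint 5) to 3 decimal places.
-0.866

prismatic axis z_4 = (-0.8660,0.5000,0.0000)
J_v[:, 4] = z_4; J_ω[:, 4] = (0,0,0)
entry J[0][4] = -0.8660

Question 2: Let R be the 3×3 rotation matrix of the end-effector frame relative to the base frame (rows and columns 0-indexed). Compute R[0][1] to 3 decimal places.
0.500

End-effector y-axis (col 1 of R) = (0.5000,0.8660,0.0000)
R[0][1] = 0.5000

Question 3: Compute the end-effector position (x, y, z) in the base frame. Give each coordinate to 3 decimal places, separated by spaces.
-4.428 8.330 9.000

after link 1: o_1 = (0.5000, 0.8660, 4.0000)
after link 2: o_2 = (-3.8301, 3.3660, 2.0000)
after link 3: o_3 = (-4.3301, 2.5000, 2.0000)
after link 4: o_4 = (-1.8301, 6.8301, 4.0000)
after link 5: o_5 = (-4.4282, 8.3301, 9.0000)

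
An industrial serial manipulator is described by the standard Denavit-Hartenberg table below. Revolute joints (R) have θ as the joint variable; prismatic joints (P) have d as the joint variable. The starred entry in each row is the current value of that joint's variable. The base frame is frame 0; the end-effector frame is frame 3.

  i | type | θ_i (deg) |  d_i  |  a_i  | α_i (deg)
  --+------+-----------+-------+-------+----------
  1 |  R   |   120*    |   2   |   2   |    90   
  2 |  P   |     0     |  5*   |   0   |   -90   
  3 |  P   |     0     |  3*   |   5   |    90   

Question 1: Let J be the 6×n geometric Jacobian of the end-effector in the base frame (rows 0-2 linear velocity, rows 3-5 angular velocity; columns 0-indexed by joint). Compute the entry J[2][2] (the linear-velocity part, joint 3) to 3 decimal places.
prismatic axis z_2 = (0.0000,0.0000,1.0000)
J_v[:, 2] = z_2; J_ω[:, 2] = (0,0,0)
entry J[2][2] = 1.0000

1.000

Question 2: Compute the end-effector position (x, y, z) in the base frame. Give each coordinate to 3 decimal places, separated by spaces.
0.830 8.562 5.000

after link 1: o_1 = (-1.0000, 1.7321, 2.0000)
after link 2: o_2 = (3.3301, 4.2321, 2.0000)
after link 3: o_3 = (0.8301, 8.5622, 5.0000)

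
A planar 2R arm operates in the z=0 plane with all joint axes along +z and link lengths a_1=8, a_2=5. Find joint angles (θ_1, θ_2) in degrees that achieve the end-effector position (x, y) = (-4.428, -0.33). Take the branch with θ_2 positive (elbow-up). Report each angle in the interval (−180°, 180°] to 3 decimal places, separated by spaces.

150.000 150.003

cos θ_2 = (19.7161−8²−5²)/(2·8·5) = -0.8660; θ_2 = 150.0027° (elbow-up)
β = atan2(-0.3300,-4.4280) = -175.7379°; ψ = atan2(2.4998,3.6698) = 34.2623°
θ_1 = β − ψ = -210.0001°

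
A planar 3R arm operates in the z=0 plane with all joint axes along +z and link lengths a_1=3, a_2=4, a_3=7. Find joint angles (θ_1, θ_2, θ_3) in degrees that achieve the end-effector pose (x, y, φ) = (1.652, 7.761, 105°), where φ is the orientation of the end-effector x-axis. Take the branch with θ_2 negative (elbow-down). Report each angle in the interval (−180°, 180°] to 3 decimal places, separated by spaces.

wrist centre = target − a_3·(cos φ, sin φ) = (3.4637, 0.9995)
cos θ_2 = (12.9965−3²−4²)/(2·3·4) = -0.5001; θ_2 = -120.0097° (elbow-down)
β = atan2(0.9995,3.4637) = 16.0964°; ψ = atan2(-3.4638,0.9994) = -73.9053°
θ_1 = β − ψ = 90.0017°
θ_3 = φ − θ_1 − θ_2 = 135.0080° (wrapped to (-180°,180°])

90.002 -120.010 135.008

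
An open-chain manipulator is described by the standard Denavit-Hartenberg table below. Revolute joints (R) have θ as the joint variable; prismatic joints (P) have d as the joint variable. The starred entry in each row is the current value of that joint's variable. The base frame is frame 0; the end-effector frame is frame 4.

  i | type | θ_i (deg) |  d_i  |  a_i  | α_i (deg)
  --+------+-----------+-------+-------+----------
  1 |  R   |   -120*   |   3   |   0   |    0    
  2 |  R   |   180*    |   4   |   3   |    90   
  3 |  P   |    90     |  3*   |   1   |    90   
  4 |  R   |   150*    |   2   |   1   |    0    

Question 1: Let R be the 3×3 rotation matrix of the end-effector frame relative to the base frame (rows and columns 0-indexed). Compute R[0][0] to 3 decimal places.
0.433

End-effector x-axis (col 0 of R) = (0.4330,-0.2500,-0.8660)
R[0][0] = 0.4330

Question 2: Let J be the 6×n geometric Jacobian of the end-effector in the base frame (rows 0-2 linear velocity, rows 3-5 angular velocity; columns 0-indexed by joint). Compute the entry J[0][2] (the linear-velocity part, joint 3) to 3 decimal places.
0.866

prismatic axis z_2 = (0.8660,-0.5000,0.0000)
J_v[:, 2] = z_2; J_ω[:, 2] = (0,0,0)
entry J[0][2] = 0.8660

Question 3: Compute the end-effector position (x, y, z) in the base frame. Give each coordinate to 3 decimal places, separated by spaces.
after link 1: o_1 = (0.0000, 0.0000, 3.0000)
after link 2: o_2 = (1.5000, 2.5981, 7.0000)
after link 3: o_3 = (4.0981, 1.0981, 8.0000)
after link 4: o_4 = (5.5311, 2.5801, 7.1340)

5.531 2.580 7.134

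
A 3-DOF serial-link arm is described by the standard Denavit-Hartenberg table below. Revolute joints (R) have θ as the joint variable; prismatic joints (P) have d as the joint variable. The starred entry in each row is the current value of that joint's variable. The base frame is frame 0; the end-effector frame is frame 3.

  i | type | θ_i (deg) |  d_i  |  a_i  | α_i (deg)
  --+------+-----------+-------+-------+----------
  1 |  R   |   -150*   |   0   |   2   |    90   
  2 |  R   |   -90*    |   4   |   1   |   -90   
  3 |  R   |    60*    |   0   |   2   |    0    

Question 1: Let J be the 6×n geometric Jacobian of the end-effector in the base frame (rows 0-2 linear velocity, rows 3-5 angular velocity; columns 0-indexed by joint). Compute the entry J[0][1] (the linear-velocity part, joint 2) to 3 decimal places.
-1.732

axis z_1 = (-0.5000,0.8660,0.0000); lever o_n−o_1 = (-1.1340,1.9641,-2.0000)
cross product → J_v[:, 1] = (-1.7321,-1.0000,0.0000)
J_ω[:, 1] = z_1
entry J[0][1] = -1.7321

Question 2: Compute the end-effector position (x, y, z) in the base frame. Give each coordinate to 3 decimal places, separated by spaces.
-2.866 0.964 -2.000

after link 1: o_1 = (-1.7321, -1.0000, 0.0000)
after link 2: o_2 = (-3.7321, 2.4641, -1.0000)
after link 3: o_3 = (-2.8660, 0.9641, -2.0000)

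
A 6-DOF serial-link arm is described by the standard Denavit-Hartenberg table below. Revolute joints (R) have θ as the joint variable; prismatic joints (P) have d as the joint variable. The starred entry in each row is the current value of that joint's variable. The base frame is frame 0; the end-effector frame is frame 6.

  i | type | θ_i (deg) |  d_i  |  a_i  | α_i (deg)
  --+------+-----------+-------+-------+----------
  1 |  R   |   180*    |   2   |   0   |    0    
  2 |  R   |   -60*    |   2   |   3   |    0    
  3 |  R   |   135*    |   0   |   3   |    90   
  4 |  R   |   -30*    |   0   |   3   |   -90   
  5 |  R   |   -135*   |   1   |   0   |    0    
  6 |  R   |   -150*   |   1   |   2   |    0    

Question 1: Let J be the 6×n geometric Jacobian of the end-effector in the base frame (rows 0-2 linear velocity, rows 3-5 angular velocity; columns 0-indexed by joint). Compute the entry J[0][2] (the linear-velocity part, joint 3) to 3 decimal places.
7.306

axis z_2 = (0.0000,0.0000,1.0000); lever o_n−o_2 = (0.0423,-7.3063,-0.0268)
cross product → J_v[:, 2] = (7.3063,0.0423,-0.0000)
J_ω[:, 2] = z_2
entry J[0][2] = 7.3063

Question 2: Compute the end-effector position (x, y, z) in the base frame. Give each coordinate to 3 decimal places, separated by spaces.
-1.458 -4.708 3.973

after link 1: o_1 = (0.0000, 0.0000, 2.0000)
after link 2: o_2 = (-1.5000, 2.5981, 4.0000)
after link 3: o_3 = (-2.2765, -0.2997, 4.0000)
after link 4: o_4 = (-2.9489, -2.8093, 2.5000)
after link 5: o_5 = (-3.0783, -3.2922, 3.3660)
after link 6: o_6 = (-1.4577, -4.7082, 3.9732)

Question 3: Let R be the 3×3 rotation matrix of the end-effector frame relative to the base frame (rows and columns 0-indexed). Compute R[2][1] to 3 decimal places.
End-effector y-axis (col 1 of R) = (0.4665,0.7410,0.4830)
R[2][1] = 0.4830

0.483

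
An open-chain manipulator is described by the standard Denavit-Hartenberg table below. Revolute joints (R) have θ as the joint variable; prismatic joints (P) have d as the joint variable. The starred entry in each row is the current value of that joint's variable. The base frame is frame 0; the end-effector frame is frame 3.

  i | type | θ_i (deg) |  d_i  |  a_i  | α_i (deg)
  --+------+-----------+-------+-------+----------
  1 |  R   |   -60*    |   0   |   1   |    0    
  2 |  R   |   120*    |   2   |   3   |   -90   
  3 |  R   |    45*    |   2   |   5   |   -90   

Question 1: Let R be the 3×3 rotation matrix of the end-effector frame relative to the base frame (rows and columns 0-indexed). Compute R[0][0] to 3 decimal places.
0.354

End-effector x-axis (col 0 of R) = (0.3536,0.6124,-0.7071)
R[0][0] = 0.3536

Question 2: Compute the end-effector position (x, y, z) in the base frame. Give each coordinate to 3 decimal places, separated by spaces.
2.036 5.794 -1.536

after link 1: o_1 = (0.5000, -0.8660, 0.0000)
after link 2: o_2 = (2.0000, 1.7321, 2.0000)
after link 3: o_3 = (2.0357, 5.7939, -1.5355)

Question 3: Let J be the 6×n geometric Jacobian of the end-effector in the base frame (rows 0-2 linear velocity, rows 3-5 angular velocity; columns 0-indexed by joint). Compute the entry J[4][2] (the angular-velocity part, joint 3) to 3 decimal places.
axis z_2 = (-0.8660,0.5000,0.0000); lever o_n−o_2 = (0.0357,4.0619,-3.5355)
cross product → J_v[:, 2] = (-1.7678,-3.0619,-3.5355)
J_ω[:, 2] = z_2
entry J[4][2] = 0.5000

0.500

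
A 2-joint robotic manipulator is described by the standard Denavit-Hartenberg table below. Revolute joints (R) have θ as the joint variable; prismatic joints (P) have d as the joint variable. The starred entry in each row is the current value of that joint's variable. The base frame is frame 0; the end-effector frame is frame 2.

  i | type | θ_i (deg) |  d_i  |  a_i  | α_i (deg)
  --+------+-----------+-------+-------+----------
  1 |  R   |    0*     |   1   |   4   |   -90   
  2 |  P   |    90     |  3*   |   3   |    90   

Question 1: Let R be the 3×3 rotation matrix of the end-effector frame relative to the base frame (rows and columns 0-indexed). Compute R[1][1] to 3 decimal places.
1.000

End-effector y-axis (col 1 of R) = (-0.0000,1.0000,0.0000)
R[1][1] = 1.0000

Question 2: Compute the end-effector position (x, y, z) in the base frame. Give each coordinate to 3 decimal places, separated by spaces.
after link 1: o_1 = (4.0000, 0.0000, 1.0000)
after link 2: o_2 = (4.0000, 3.0000, -2.0000)

4.000 3.000 -2.000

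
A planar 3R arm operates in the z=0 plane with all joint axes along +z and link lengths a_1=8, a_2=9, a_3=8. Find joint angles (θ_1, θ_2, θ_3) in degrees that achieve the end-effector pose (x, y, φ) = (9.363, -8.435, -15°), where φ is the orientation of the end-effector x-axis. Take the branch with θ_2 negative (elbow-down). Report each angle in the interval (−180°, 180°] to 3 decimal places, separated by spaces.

-0.007 -134.997 120.004

wrist centre = target − a_3·(cos φ, sin φ) = (1.6356, -6.3644)
cos θ_2 = (43.1814−8²−9²)/(2·8·9) = -0.7071; θ_2 = -134.9973° (elbow-down)
β = atan2(-6.3644,1.6356) = -75.5875°; ψ = atan2(-6.3643,1.6363) = -75.5808°
θ_1 = β − ψ = -0.0067°
θ_3 = φ − θ_1 − θ_2 = 120.0040° (wrapped to (-180°,180°])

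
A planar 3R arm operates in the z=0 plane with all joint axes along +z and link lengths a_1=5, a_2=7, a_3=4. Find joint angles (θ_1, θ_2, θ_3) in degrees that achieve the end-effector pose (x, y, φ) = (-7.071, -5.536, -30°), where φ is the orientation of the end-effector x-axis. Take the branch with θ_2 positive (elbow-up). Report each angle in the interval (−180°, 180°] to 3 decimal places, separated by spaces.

172.101 45.007 112.893

wrist centre = target − a_3·(cos φ, sin φ) = (-10.5351, -3.5360)
cos θ_2 = (123.4917−5²−7²)/(2·5·7) = 0.7070; θ_2 = 45.0067° (elbow-up)
β = atan2(-3.5360,-10.5351) = -161.4462°; ψ = atan2(4.9503,9.9492) = 26.4532°
θ_1 = β − ψ = -187.8994°
θ_3 = φ − θ_1 − θ_2 = 112.8927° (wrapped to (-180°,180°])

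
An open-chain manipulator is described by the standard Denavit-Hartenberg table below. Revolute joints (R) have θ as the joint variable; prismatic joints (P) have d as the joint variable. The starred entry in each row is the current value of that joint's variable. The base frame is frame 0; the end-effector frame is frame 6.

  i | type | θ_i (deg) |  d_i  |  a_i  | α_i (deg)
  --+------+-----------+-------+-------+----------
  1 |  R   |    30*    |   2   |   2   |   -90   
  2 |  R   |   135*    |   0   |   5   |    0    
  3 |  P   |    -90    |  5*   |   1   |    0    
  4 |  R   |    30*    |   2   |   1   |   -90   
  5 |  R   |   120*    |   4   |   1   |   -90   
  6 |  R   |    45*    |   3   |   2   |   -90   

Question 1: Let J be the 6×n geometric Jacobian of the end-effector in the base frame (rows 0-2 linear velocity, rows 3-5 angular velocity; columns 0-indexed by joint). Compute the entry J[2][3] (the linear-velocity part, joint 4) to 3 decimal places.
3.224

axis z_3 = (-0.5000,0.8660,0.0000); lever o_n−o_3 = (-3.4964,-0.3914,2.0403)
cross product → J_v[:, 3] = (1.7670,1.0202,3.2237)
J_ω[:, 3] = z_3
entry J[2][3] = 3.2237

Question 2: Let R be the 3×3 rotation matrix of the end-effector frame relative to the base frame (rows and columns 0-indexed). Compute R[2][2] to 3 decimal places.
-0.158

End-effector z-axis (col 2 of R) = (0.3646,0.9176,-0.1585)
R[2][2] = -0.1585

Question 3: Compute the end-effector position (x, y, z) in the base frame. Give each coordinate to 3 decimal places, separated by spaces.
-6.714 3.524 -0.202

after link 1: o_1 = (1.7321, 1.0000, 2.0000)
after link 2: o_2 = (-1.3298, -0.7678, -1.5355)
after link 3: o_3 = (-3.2174, 3.9159, -2.2426)
after link 4: o_4 = (-3.9933, 5.7774, -3.2086)
after link 5: o_5 = (-7.0184, 3.0308, -3.7609)
after link 6: o_6 = (-6.7139, 3.5245, -0.2023)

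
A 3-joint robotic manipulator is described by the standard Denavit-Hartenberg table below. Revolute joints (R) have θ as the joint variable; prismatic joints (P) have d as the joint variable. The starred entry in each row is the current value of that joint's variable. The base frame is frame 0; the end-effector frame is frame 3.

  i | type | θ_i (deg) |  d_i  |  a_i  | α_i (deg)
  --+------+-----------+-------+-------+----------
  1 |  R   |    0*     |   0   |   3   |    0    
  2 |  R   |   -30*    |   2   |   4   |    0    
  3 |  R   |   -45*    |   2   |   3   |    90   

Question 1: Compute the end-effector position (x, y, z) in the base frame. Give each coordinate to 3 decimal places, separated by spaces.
7.241 -4.898 4.000

after link 1: o_1 = (3.0000, 0.0000, 0.0000)
after link 2: o_2 = (6.4641, -2.0000, 2.0000)
after link 3: o_3 = (7.2406, -4.8978, 4.0000)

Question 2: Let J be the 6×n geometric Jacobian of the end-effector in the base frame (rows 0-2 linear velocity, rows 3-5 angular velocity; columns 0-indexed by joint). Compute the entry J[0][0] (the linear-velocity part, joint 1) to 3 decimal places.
4.898

axis z_0 = ẑ; lever o_n−o_0 = (7.2406,-4.8978,4.0000)
cross product → J_v[:, 0] = (4.8978,7.2406,-0.0000)
J_ω[:, 0] = z_0
entry J[0][0] = 4.8978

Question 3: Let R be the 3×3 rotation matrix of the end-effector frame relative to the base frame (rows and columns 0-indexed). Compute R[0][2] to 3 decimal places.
-0.966

End-effector z-axis (col 2 of R) = (-0.9659,-0.2588,0.0000)
R[0][2] = -0.9659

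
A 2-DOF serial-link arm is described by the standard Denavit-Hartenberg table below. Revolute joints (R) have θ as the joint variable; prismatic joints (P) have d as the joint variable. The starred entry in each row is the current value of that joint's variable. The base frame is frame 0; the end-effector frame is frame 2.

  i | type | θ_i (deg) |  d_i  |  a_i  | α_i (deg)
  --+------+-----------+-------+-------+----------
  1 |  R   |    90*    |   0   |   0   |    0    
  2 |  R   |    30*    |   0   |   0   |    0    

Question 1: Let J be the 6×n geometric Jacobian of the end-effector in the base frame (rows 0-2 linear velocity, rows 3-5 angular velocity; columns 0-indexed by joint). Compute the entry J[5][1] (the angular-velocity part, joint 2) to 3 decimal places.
1.000

axis z_1 = (0.0000,0.0000,1.0000); lever o_n−o_1 = (0.0000,0.0000,0.0000)
cross product → J_v[:, 1] = (0.0000,0.0000,0.0000)
J_ω[:, 1] = z_1
entry J[5][1] = 1.0000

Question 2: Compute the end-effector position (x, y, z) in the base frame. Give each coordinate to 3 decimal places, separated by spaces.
after link 1: o_1 = (0.0000, 0.0000, 0.0000)
after link 2: o_2 = (0.0000, 0.0000, 0.0000)

0.000 0.000 0.000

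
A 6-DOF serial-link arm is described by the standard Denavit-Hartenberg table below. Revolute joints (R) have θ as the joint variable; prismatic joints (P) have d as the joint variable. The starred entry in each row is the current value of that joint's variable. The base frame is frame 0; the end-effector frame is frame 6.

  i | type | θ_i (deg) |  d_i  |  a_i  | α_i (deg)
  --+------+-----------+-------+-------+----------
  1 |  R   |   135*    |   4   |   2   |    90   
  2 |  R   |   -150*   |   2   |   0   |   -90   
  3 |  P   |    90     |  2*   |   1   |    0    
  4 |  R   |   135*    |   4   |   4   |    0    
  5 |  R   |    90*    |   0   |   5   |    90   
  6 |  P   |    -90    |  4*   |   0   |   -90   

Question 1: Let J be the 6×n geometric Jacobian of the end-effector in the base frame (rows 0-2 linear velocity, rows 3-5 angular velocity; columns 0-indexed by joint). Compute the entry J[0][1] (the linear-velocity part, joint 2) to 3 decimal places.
axis z_1 = (0.7071,0.7071,0.0000); lever o_n−o_1 = (3.7867,10.6275,-4.1355)
cross product → J_v[:, 1] = (-2.9242,2.9242,4.8371)
J_ω[:, 1] = z_1
entry J[0][1] = -2.9242

-2.924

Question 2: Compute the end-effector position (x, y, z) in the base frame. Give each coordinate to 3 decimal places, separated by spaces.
2.373 12.042 -0.135

after link 1: o_1 = (-1.4142, 1.4142, 4.0000)
after link 2: o_2 = (0.0000, 2.8284, 4.0000)
after link 3: o_3 = (-1.4142, 2.8284, 2.2679)
after link 4: o_4 = (-2.5605, 7.9747, 0.2181)
after link 5: o_5 = (2.1046, 8.3096, -1.5497)
after link 6: o_6 = (2.3725, 12.0417, -0.1355)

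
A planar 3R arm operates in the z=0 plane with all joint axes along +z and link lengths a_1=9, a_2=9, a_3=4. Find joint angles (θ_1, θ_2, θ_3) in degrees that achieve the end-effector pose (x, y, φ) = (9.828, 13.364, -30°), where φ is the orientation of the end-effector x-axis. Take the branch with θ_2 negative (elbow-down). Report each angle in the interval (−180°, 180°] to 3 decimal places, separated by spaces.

90.000 -45.000 -75.000

wrist centre = target − a_3·(cos φ, sin φ) = (6.3639, 15.3640)
cos θ_2 = (276.5517−9²−9²)/(2·9·9) = 0.7071; θ_2 = -44.9998° (elbow-down)
β = atan2(15.3640,6.3639) = 67.5003°; ψ = atan2(-6.3639,15.3640) = -22.4999°
θ_1 = β − ψ = 90.0002°
θ_3 = φ − θ_1 − θ_2 = -75.0004° (wrapped to (-180°,180°])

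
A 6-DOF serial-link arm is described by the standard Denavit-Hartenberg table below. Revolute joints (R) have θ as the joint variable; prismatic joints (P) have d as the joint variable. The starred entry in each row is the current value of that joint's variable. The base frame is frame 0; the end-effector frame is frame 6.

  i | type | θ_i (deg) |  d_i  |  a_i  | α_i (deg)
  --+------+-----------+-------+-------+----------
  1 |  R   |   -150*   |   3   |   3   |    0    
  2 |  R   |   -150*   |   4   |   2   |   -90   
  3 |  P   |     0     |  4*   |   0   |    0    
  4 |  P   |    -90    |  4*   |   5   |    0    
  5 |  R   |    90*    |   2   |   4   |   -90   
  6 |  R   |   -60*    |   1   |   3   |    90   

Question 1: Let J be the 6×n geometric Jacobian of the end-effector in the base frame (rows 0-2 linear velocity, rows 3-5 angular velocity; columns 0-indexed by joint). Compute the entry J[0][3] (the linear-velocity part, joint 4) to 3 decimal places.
-0.866

prismatic axis z_3 = (-0.8660,0.5000,0.0000)
J_v[:, 3] = z_3; J_ω[:, 3] = (0,0,0)
entry J[0][3] = -0.8660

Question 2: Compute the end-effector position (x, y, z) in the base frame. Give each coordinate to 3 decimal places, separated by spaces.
-9.758 11.294 11.000

after link 1: o_1 = (-2.5981, -1.5000, 3.0000)
after link 2: o_2 = (-1.5981, 0.2321, 7.0000)
after link 3: o_3 = (-5.0622, 2.2321, 7.0000)
after link 4: o_4 = (-8.5263, 4.2321, 12.0000)
after link 5: o_5 = (-8.2583, 8.6962, 12.0000)
after link 6: o_6 = (-9.7583, 11.2942, 11.0000)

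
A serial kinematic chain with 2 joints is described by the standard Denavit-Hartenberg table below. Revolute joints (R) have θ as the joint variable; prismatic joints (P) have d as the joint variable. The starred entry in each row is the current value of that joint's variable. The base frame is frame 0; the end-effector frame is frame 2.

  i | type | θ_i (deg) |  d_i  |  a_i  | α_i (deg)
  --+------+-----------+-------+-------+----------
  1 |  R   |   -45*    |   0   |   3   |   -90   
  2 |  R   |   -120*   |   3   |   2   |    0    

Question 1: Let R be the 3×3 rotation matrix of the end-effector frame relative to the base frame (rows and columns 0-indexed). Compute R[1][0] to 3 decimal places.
0.354

End-effector x-axis (col 0 of R) = (-0.3536,0.3536,0.8660)
R[1][0] = 0.3536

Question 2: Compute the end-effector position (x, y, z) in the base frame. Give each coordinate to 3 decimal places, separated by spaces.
3.536 0.707 1.732

after link 1: o_1 = (2.1213, -2.1213, 0.0000)
after link 2: o_2 = (3.5355, 0.7071, 1.7321)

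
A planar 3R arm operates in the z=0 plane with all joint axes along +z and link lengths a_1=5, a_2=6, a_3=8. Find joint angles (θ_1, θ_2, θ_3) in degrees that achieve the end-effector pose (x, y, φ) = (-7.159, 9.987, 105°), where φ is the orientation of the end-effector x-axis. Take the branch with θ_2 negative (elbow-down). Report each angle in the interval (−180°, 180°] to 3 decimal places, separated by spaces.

-134.995 -120.002 -0.003

wrist centre = target − a_3·(cos φ, sin φ) = (-5.0884, 2.2596)
cos θ_2 = (30.9981−5²−6²)/(2·5·6) = -0.5000; θ_2 = -120.0021° (elbow-down)
β = atan2(2.2596,-5.0884) = 156.0557°; ψ = atan2(-5.1960,1.9998) = -68.9497°
θ_1 = β − ψ = 225.0055°
θ_3 = φ − θ_1 − θ_2 = -0.0033° (wrapped to (-180°,180°])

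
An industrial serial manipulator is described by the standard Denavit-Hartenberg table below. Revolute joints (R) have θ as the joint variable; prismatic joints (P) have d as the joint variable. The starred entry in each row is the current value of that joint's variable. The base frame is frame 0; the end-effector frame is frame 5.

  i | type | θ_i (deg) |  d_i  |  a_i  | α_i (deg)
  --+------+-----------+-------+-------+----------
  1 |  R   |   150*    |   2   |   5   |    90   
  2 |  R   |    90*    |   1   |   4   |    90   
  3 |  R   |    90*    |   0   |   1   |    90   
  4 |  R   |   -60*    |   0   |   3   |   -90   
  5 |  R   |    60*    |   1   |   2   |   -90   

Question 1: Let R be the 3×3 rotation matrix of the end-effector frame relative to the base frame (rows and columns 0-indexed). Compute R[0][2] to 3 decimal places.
-0.866

End-effector z-axis (col 2 of R) = (-0.8660,-0.0000,-0.5000)
R[0][2] = -0.8660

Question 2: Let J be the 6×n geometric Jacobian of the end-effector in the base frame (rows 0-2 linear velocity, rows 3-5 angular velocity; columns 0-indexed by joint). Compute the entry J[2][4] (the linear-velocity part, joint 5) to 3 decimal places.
-1.000

axis z_4 = (-0.0000,1.0000,0.0000); lever o_n−o_4 = (1.0000,1.0000,-1.7321)
cross product → J_v[:, 4] = (-1.7321,-0.0000,-1.0000)
J_ω[:, 4] = z_4
entry J[2][4] = -1.0000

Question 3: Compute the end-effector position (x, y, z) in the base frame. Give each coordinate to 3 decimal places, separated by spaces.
0.670 5.232 4.268

after link 1: o_1 = (-4.3301, 2.5000, 2.0000)
after link 2: o_2 = (-3.8301, 3.3660, 6.0000)
after link 3: o_3 = (-3.3301, 4.2321, 6.0000)
after link 4: o_4 = (-0.3301, 4.2321, 6.0000)
after link 5: o_5 = (0.6699, 5.2321, 4.2679)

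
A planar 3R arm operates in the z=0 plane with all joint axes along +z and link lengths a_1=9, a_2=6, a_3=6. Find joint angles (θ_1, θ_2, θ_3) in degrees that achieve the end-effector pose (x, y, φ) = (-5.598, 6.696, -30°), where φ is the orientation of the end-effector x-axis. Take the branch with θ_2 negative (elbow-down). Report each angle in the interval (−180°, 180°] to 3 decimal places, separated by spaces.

150.002 -30.005 -149.997

wrist centre = target − a_3·(cos φ, sin φ) = (-10.7942, 9.6960)
cos θ_2 = (210.5261−9²−6²)/(2·9·6) = 0.8660; θ_2 = -30.0049° (elbow-down)
β = atan2(9.6960,-10.7942) = 138.0678°; ψ = atan2(-3.0004,14.1959) = -11.9344°
θ_1 = β − ψ = 150.0022°
θ_3 = φ − θ_1 − θ_2 = -149.9973° (wrapped to (-180°,180°])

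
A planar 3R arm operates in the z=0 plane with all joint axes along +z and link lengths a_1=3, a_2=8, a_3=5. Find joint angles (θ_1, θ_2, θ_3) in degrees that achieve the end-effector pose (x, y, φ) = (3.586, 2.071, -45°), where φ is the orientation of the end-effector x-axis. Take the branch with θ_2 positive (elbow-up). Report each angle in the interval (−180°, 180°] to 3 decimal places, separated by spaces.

wrist centre = target − a_3·(cos φ, sin φ) = (0.0505, 5.6065)
cos θ_2 = (31.4358−3²−8²)/(2·3·8) = -0.8659; θ_2 = 149.9881° (elbow-up)
β = atan2(5.6065,0.0505) = 89.4843°; ψ = atan2(4.0014,-3.9274) = 134.4648°
θ_1 = β − ψ = -44.9805°
θ_3 = φ − θ_1 − θ_2 = -150.0076° (wrapped to (-180°,180°])

-44.981 149.988 -150.008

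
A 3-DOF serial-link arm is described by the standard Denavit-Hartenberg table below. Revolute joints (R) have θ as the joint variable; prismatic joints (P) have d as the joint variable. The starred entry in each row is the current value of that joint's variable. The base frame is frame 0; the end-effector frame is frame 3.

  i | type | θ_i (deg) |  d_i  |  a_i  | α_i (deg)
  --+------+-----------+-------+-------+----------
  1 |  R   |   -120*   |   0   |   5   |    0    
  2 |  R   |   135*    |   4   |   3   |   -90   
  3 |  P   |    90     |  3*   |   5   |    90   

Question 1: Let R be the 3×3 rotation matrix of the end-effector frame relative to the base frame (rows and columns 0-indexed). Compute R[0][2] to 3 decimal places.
0.966

End-effector z-axis (col 2 of R) = (0.9659,0.2588,0.0000)
R[0][2] = 0.9659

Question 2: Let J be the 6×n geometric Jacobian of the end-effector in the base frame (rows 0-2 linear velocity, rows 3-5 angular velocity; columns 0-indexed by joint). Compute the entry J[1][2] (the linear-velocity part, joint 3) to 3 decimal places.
prismatic axis z_2 = (-0.2588,0.9659,0.0000)
J_v[:, 2] = z_2; J_ω[:, 2] = (0,0,0)
entry J[1][2] = 0.9659

0.966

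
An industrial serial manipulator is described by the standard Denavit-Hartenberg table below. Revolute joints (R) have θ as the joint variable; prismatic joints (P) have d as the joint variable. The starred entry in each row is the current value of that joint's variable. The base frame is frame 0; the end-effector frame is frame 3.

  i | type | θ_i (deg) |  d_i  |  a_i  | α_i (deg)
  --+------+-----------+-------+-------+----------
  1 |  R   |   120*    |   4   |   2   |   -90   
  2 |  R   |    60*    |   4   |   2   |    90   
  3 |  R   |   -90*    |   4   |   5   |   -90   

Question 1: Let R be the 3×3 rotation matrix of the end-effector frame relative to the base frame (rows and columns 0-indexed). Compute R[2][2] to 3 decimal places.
-0.866

End-effector z-axis (col 2 of R) = (-0.2500,0.4330,-0.8660)
R[2][2] = -0.8660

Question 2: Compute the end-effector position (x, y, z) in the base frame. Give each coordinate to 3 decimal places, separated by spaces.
after link 1: o_1 = (-1.0000, 1.7321, 4.0000)
after link 2: o_2 = (-4.9641, 0.5981, 2.2679)
after link 3: o_3 = (-2.3660, 6.0981, 4.2679)

-2.366 6.098 4.268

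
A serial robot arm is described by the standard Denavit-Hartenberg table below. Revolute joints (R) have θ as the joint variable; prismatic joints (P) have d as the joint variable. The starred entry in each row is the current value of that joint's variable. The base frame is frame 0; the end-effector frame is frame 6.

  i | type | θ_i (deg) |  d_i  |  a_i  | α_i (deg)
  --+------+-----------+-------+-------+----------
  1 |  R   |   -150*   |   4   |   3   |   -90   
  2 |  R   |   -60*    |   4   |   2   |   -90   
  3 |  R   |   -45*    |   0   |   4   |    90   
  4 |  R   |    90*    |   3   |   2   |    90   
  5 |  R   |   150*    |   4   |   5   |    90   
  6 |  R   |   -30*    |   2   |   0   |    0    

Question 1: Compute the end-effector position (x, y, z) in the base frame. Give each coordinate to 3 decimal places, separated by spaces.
after link 1: o_1 = (-2.5981, -1.5000, 4.0000)
after link 2: o_2 = (-1.4641, -5.4641, 5.7321)
after link 3: o_3 = (-1.2746, -8.6207, 8.1815)
after link 4: o_4 = (-0.7954, -10.7935, 5.3444)
after link 5: o_5 = (4.2910, -13.1641, 8.4280)
after link 6: o_6 = (4.6837, -14.3516, 6.8674)

4.684 -14.352 6.867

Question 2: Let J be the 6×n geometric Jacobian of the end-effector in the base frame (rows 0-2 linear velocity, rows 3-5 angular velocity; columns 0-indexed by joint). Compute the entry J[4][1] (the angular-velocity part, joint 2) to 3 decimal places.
axis z_1 = (0.5000,-0.8660,0.0000); lever o_n−o_1 = (7.2818,-12.8516,2.8674)
cross product → J_v[:, 1] = (-2.4832,-1.4337,-0.1196)
J_ω[:, 1] = z_1
entry J[4][1] = -0.8660

-0.866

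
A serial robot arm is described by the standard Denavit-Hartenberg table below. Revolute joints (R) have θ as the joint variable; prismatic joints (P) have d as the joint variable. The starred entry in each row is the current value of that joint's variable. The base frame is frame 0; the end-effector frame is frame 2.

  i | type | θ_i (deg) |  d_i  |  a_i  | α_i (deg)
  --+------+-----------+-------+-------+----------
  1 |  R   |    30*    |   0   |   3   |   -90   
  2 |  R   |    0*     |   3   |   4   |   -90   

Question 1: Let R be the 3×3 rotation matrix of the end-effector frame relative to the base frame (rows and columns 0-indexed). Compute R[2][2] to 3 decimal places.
-1.000

End-effector z-axis (col 2 of R) = (-0.0000,0.0000,-1.0000)
R[2][2] = -1.0000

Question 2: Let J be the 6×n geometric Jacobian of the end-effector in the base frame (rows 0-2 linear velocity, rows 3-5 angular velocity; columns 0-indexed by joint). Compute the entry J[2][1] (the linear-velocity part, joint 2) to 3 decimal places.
axis z_1 = (-0.5000,0.8660,0.0000); lever o_n−o_1 = (1.9641,4.5981,0.0000)
cross product → J_v[:, 1] = (-0.0000,0.0000,-4.0000)
J_ω[:, 1] = z_1
entry J[2][1] = -4.0000

-4.000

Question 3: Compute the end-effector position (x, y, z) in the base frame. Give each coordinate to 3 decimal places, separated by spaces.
after link 1: o_1 = (2.5981, 1.5000, 0.0000)
after link 2: o_2 = (4.5622, 6.0981, 0.0000)

4.562 6.098 0.000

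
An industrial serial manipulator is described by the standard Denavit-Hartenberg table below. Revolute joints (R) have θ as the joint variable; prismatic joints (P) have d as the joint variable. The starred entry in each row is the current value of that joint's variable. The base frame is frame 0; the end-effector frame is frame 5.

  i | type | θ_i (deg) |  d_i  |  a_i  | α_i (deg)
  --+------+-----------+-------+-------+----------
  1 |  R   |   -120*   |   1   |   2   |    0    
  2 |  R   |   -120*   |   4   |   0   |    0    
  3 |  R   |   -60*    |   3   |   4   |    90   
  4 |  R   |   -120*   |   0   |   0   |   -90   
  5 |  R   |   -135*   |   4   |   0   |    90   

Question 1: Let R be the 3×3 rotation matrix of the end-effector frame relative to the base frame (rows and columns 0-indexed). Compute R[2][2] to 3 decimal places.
0.612

End-effector z-axis (col 2 of R) = (-0.4356,0.6597,0.6124)
R[2][2] = 0.6124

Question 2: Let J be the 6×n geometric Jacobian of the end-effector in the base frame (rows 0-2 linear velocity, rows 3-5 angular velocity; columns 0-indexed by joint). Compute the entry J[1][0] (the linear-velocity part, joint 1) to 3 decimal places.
2.732

axis z_0 = ẑ; lever o_n−o_0 = (2.7321,4.7321,6.0000)
cross product → J_v[:, 0] = (-4.7321,2.7321,0.0000)
J_ω[:, 0] = z_0
entry J[1][0] = 2.7321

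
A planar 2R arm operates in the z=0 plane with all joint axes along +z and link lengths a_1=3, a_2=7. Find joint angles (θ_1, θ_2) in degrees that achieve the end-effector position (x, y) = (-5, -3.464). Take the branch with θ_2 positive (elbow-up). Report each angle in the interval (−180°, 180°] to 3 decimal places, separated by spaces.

cos θ_2 = (36.9993−3²−7²)/(2·3·7) = -0.5000; θ_2 = 120.0011° (elbow-up)
β = atan2(-3.4640,-5.0000) = -145.2858°; ψ = atan2(6.0621,-0.5001) = 94.7162°
θ_1 = β − ψ = -240.0019°

119.998 120.001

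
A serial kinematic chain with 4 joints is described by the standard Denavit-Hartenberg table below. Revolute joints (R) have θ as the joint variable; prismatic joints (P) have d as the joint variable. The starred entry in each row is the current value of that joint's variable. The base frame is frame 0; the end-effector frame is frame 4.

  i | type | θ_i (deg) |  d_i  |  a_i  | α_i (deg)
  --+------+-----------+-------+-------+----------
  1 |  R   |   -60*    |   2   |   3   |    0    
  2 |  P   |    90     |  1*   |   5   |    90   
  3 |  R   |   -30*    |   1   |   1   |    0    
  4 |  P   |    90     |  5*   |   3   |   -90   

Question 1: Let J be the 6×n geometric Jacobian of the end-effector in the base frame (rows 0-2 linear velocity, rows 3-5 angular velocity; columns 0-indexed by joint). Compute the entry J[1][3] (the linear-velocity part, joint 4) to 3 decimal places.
prismatic axis z_3 = (0.5000,-0.8660,0.0000)
J_v[:, 3] = z_3; J_ω[:, 3] = (0,0,0)
entry J[1][3] = -0.8660

-0.866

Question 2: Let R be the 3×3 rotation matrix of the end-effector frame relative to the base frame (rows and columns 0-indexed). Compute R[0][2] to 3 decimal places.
End-effector z-axis (col 2 of R) = (-0.7500,-0.4330,0.5000)
R[0][2] = -0.7500

-0.750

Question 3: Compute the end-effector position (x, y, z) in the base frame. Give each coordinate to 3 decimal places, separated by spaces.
after link 1: o_1 = (1.5000, -2.5981, 2.0000)
after link 2: o_2 = (5.8301, -0.0981, 3.0000)
after link 3: o_3 = (7.0801, -0.5311, 2.5000)
after link 4: o_4 = (10.8792, -4.1112, 5.0981)

10.879 -4.111 5.098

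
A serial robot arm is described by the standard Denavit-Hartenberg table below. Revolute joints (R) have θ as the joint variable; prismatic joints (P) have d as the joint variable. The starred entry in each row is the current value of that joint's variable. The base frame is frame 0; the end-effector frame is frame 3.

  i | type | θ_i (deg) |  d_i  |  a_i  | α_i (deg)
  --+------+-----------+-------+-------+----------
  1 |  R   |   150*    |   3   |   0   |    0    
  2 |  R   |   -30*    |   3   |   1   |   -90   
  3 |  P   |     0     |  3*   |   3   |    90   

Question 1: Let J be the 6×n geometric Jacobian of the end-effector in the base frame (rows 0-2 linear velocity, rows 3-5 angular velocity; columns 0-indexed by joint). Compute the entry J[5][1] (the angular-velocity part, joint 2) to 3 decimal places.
1.000

axis z_1 = (0.0000,0.0000,1.0000); lever o_n−o_1 = (-4.5981,1.9641,3.0000)
cross product → J_v[:, 1] = (-1.9641,-4.5981,0.0000)
J_ω[:, 1] = z_1
entry J[5][1] = 1.0000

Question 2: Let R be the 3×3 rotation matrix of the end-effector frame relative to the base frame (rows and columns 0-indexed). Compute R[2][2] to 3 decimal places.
End-effector z-axis (col 2 of R) = (0.0000,-0.0000,1.0000)
R[2][2] = 1.0000

1.000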